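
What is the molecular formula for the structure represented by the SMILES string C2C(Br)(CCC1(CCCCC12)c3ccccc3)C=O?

Heavy atoms from the SMILES: 1 Br, 17 C, 1 O.
Implicit hydrogens by atom environment:
  7 × C: 2 H each → 14
  5 × C (aromatic): 1 H each → 5
  2 × C: 1 H each → 2
  2 × C: no H
  1 × Br: no H
  1 × C (aromatic): no H
  1 × O: no H
  Total hydrogens = 21.
Molecular formula: C17H21BrO

C17H21BrO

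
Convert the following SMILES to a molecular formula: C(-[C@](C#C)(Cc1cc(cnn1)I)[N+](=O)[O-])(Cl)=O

Heavy atoms from the SMILES: 9 C, 1 Cl, 1 I, 3 N, 3 O.
Implicit hydrogens by atom environment:
  3 × C: no H
  2 × C (aromatic): 1 H each → 2
  2 × C (aromatic): no H
  2 × N (aromatic): no H
  2 × O: no H
  1 × C: 2 H
  1 × C: 1 H
  1 × Cl: no H
  1 × I: no H
  1 × N (charge +1): no H
  1 × O (charge -1): no H
  Total hydrogens = 5.
Molecular formula: C9H5ClIN3O3

C9H5ClIN3O3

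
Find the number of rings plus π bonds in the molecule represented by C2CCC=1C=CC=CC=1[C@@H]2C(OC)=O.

Molecular formula from the SMILES: C12H14O2.
DoU = (2C + 2 + N − H − X)/2 = (2·12 + 2 + 0 − 14 − 0)/2 = 12/2 = 6.
(Structurally: 2 ring(s) + 4 π bond(s) = 6.)

6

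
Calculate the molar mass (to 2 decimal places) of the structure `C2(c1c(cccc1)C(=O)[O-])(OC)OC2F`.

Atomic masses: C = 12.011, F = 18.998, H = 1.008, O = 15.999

Molecular formula: C10H8FO4-.
M = 10×12.011 + 1×18.998 + 8×1.008 + 4×15.999 = 211.17 g/mol.

211.17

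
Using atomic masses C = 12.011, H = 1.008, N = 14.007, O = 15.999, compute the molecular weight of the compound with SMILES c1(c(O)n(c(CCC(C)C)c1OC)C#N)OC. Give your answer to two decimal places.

238.29

Molecular formula: C12H18N2O3.
M = 12×12.011 + 18×1.008 + 2×14.007 + 3×15.999 = 238.29 g/mol.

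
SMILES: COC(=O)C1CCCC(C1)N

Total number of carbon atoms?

8

The symbol for carbon appears 8 times in the SMILES.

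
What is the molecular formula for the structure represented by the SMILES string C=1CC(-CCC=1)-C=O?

Heavy atoms from the SMILES: 7 C, 1 O.
Implicit hydrogens by atom environment:
  4 × C: 1 H each → 4
  3 × C: 2 H each → 6
  1 × O: no H
  Total hydrogens = 10.
Molecular formula: C7H10O

C7H10O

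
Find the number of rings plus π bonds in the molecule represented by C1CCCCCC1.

1

Molecular formula from the SMILES: C7H14.
DoU = (2C + 2 + N − H − X)/2 = (2·7 + 2 + 0 − 14 − 0)/2 = 2/2 = 1.
(Structurally: 1 ring(s) + 0 π bond(s) = 1.)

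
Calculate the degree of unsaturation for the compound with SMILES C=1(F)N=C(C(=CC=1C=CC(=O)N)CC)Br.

6

Molecular formula from the SMILES: C10H10BrFN2O.
DoU = (2C + 2 + N − H − X)/2 = (2·10 + 2 + 2 − 10 − 2)/2 = 12/2 = 6.
(Structurally: 1 ring(s) + 5 π bond(s) = 6.)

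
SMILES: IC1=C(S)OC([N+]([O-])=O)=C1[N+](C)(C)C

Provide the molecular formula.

Heavy atoms from the SMILES: 7 C, 1 I, 2 N, 3 O, 1 S.
Implicit hydrogens by atom environment:
  4 × C (aromatic): no H
  3 × C: 3 H each → 9
  2 × N (charge +1): no H
  1 × I: no H
  1 × O (aromatic): no H
  1 × O: no H
  1 × O (charge -1): no H
  1 × S: 1 H
  Total hydrogens = 10.
Net charge +1.
Molecular formula: C7H10IN2O3S+

C7H10IN2O3S+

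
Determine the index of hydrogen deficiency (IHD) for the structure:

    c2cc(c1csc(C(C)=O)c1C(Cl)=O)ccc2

9

Molecular formula from the SMILES: C13H9ClO2S.
DoU = (2C + 2 + N − H − X)/2 = (2·13 + 2 + 0 − 9 − 1)/2 = 18/2 = 9.
(Structurally: 2 ring(s) + 7 π bond(s) = 9.)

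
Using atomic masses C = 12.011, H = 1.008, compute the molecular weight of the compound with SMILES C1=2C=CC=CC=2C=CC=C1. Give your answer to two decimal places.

128.17

Molecular formula: C10H8.
M = 10×12.011 + 8×1.008 = 128.17 g/mol.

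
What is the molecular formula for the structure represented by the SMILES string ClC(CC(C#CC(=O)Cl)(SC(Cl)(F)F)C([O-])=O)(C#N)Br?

Heavy atoms from the SMILES: 1 Br, 9 C, 3 Cl, 2 F, 1 N, 3 O, 1 S.
Implicit hydrogens by atom environment:
  8 × C: no H
  3 × Cl: no H
  2 × F: no H
  2 × O: no H
  1 × Br: no H
  1 × C: 2 H
  1 × N: no H
  1 × O (charge -1): no H
  1 × S: no H
  Total hydrogens = 2.
Net charge -1.
Molecular formula: C9H2BrCl3F2NO3S-

C9H2BrCl3F2NO3S-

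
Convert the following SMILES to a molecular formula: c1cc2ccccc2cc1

Heavy atoms from the SMILES: 10 C.
Implicit hydrogens by atom environment:
  8 × C (aromatic): 1 H each → 8
  2 × C (aromatic): no H
  Total hydrogens = 8.
Molecular formula: C10H8

C10H8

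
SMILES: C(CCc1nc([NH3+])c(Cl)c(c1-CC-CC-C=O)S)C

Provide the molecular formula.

C14H22ClN2OS+

Heavy atoms from the SMILES: 14 C, 1 Cl, 2 N, 1 O, 1 S.
Implicit hydrogens by atom environment:
  7 × C: 2 H each → 14
  5 × C (aromatic): no H
  1 × C: 3 H
  1 × C: 1 H
  1 × Cl: no H
  1 × N (charge +1): 3 H
  1 × N (aromatic): no H
  1 × O: no H
  1 × S: 1 H
  Total hydrogens = 22.
Net charge +1.
Molecular formula: C14H22ClN2OS+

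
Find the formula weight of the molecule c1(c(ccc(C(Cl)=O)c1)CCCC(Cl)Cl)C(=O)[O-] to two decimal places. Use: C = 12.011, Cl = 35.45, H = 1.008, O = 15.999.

Molecular formula: C12H10Cl3O3-.
M = 12×12.011 + 3×35.45 + 10×1.008 + 3×15.999 = 308.56 g/mol.

308.56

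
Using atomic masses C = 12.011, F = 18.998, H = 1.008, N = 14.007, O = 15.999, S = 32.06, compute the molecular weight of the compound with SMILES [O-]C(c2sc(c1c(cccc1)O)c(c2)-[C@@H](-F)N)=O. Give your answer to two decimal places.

266.27

Molecular formula: C12H9FNO3S-.
M = 12×12.011 + 1×18.998 + 9×1.008 + 1×14.007 + 3×15.999 + 1×32.06 = 266.27 g/mol.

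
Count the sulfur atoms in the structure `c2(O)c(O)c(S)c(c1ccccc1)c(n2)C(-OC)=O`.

The symbol for sulfur appears 1 time in the SMILES.

1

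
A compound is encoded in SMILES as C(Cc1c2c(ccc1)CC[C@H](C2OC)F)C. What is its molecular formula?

C14H19FO

Heavy atoms from the SMILES: 14 C, 1 F, 1 O.
Implicit hydrogens by atom environment:
  4 × C: 2 H each → 8
  3 × C (aromatic): 1 H each → 3
  3 × C (aromatic): no H
  2 × C: 3 H each → 6
  2 × C: 1 H each → 2
  1 × F: no H
  1 × O: no H
  Total hydrogens = 19.
Molecular formula: C14H19FO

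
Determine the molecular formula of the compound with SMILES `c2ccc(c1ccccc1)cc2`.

C12H10

Heavy atoms from the SMILES: 12 C.
Implicit hydrogens by atom environment:
  10 × C (aromatic): 1 H each → 10
  2 × C (aromatic): no H
  Total hydrogens = 10.
Molecular formula: C12H10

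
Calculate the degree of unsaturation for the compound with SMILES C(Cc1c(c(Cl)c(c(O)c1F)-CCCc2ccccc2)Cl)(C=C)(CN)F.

Molecular formula from the SMILES: C20H21Cl2F2NO.
DoU = (2C + 2 + N − H − X)/2 = (2·20 + 2 + 1 − 21 − 4)/2 = 18/2 = 9.
(Structurally: 2 ring(s) + 7 π bond(s) = 9.)

9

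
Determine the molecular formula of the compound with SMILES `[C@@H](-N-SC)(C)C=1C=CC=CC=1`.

Heavy atoms from the SMILES: 9 C, 1 N, 1 S.
Implicit hydrogens by atom environment:
  5 × C (aromatic): 1 H each → 5
  2 × C: 3 H each → 6
  1 × C: 1 H
  1 × C (aromatic): no H
  1 × N: 1 H
  1 × S: no H
  Total hydrogens = 13.
Molecular formula: C9H13NS

C9H13NS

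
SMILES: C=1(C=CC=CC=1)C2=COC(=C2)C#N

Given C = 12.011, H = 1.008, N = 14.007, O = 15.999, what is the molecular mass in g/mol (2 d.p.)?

169.18

Molecular formula: C11H7NO.
M = 11×12.011 + 7×1.008 + 1×14.007 + 1×15.999 = 169.18 g/mol.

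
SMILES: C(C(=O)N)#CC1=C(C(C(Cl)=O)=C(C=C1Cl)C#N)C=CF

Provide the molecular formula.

Heavy atoms from the SMILES: 13 C, 2 Cl, 1 F, 2 N, 2 O.
Implicit hydrogens by atom environment:
  5 × C (aromatic): no H
  5 × C: no H
  2 × C: 1 H each → 2
  2 × Cl: no H
  2 × O: no H
  1 × C (aromatic): 1 H
  1 × F: no H
  1 × N: 2 H
  1 × N: no H
  Total hydrogens = 5.
Molecular formula: C13H5Cl2FN2O2

C13H5Cl2FN2O2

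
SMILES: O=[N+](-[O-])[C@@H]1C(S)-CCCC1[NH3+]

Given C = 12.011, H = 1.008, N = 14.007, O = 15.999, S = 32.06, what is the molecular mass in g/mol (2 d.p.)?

177.24

Molecular formula: C6H13N2O2S+.
M = 6×12.011 + 13×1.008 + 2×14.007 + 2×15.999 + 1×32.06 = 177.24 g/mol.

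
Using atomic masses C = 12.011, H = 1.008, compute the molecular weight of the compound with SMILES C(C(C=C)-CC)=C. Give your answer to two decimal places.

Molecular formula: C7H12.
M = 7×12.011 + 12×1.008 = 96.17 g/mol.

96.17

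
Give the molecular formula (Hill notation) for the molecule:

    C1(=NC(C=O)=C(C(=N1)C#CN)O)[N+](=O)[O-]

C7H4N4O4

Heavy atoms from the SMILES: 7 C, 4 N, 4 O.
Implicit hydrogens by atom environment:
  4 × C (aromatic): no H
  2 × C: no H
  2 × N (aromatic): no H
  2 × O: no H
  1 × C: 1 H
  1 × N: 2 H
  1 × N (charge +1): no H
  1 × O: 1 H
  1 × O (charge -1): no H
  Total hydrogens = 4.
Molecular formula: C7H4N4O4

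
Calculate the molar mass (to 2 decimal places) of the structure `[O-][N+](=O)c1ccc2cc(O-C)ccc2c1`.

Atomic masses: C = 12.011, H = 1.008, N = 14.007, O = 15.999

203.20

Molecular formula: C11H9NO3.
M = 11×12.011 + 9×1.008 + 1×14.007 + 3×15.999 = 203.20 g/mol.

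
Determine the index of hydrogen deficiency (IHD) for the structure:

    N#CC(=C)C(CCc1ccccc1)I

Molecular formula from the SMILES: C12H12IN.
DoU = (2C + 2 + N − H − X)/2 = (2·12 + 2 + 1 − 12 − 1)/2 = 14/2 = 7.
(Structurally: 1 ring(s) + 6 π bond(s) = 7.)

7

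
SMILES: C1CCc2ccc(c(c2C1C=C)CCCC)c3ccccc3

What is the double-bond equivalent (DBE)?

Molecular formula from the SMILES: C22H26.
DoU = (2C + 2 + N − H − X)/2 = (2·22 + 2 + 0 − 26 − 0)/2 = 20/2 = 10.
(Structurally: 3 ring(s) + 7 π bond(s) = 10.)

10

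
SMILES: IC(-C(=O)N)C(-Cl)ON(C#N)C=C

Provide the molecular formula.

C6H7ClIN3O2

Heavy atoms from the SMILES: 6 C, 1 Cl, 1 I, 3 N, 2 O.
Implicit hydrogens by atom environment:
  3 × C: 1 H each → 3
  2 × C: no H
  2 × N: no H
  2 × O: no H
  1 × C: 2 H
  1 × Cl: no H
  1 × I: no H
  1 × N: 2 H
  Total hydrogens = 7.
Molecular formula: C6H7ClIN3O2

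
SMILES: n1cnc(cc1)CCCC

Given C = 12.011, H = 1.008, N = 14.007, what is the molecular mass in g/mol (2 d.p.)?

Molecular formula: C8H12N2.
M = 8×12.011 + 12×1.008 + 2×14.007 = 136.20 g/mol.

136.20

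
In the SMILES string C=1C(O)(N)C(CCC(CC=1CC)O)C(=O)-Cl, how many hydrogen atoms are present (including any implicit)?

Hydrogens are implicit in SMILES; fill each atom to its normal valence:
  4 × C: 2 H each → 8
  3 × C: 1 H each → 3
  3 × C: no H
  2 × O: 1 H each → 2
  1 × C: 3 H
  1 × Cl: no H
  1 × N: 2 H
  1 × O: no H
  Total hydrogens = 18.

18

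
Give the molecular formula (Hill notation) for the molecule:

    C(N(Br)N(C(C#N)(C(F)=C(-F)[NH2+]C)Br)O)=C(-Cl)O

C7H8Br2ClF2N4O2+

Heavy atoms from the SMILES: 2 Br, 7 C, 1 Cl, 2 F, 4 N, 2 O.
Implicit hydrogens by atom environment:
  5 × C: no H
  3 × N: no H
  2 × Br: no H
  2 × F: no H
  2 × O: 1 H each → 2
  1 × C: 3 H
  1 × C: 1 H
  1 × Cl: no H
  1 × N (charge +1): 2 H
  Total hydrogens = 8.
Net charge +1.
Molecular formula: C7H8Br2ClF2N4O2+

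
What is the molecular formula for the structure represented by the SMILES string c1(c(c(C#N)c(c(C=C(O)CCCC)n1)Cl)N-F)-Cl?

C12H12Cl2FN3O

Heavy atoms from the SMILES: 12 C, 2 Cl, 1 F, 3 N, 1 O.
Implicit hydrogens by atom environment:
  5 × C (aromatic): no H
  3 × C: 2 H each → 6
  2 × C: no H
  2 × Cl: no H
  1 × C: 3 H
  1 × C: 1 H
  1 × F: no H
  1 × N: 1 H
  1 × N (aromatic): no H
  1 × N: no H
  1 × O: 1 H
  Total hydrogens = 12.
Molecular formula: C12H12Cl2FN3O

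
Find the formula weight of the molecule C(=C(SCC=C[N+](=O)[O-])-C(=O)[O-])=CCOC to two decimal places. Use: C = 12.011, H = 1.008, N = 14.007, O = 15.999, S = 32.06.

Molecular formula: C9H10NO5S-.
M = 9×12.011 + 10×1.008 + 1×14.007 + 5×15.999 + 1×32.06 = 244.24 g/mol.

244.24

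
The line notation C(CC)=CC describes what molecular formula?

C5H10

Heavy atoms from the SMILES: 5 C.
Implicit hydrogens by atom environment:
  2 × C: 3 H each → 6
  2 × C: 1 H each → 2
  1 × C: 2 H
  Total hydrogens = 10.
Molecular formula: C5H10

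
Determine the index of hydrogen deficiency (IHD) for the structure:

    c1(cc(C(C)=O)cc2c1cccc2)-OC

Molecular formula from the SMILES: C13H12O2.
DoU = (2C + 2 + N − H − X)/2 = (2·13 + 2 + 0 − 12 − 0)/2 = 16/2 = 8.
(Structurally: 2 ring(s) + 6 π bond(s) = 8.)

8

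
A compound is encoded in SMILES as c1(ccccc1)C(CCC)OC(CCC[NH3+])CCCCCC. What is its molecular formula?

C20H36NO+

Heavy atoms from the SMILES: 20 C, 1 N, 1 O.
Implicit hydrogens by atom environment:
  10 × C: 2 H each → 20
  5 × C (aromatic): 1 H each → 5
  2 × C: 3 H each → 6
  2 × C: 1 H each → 2
  1 × C (aromatic): no H
  1 × N (charge +1): 3 H
  1 × O: no H
  Total hydrogens = 36.
Net charge +1.
Molecular formula: C20H36NO+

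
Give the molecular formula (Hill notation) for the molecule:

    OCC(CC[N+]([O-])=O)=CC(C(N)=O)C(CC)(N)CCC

C13H25N3O4

Heavy atoms from the SMILES: 13 C, 3 N, 4 O.
Implicit hydrogens by atom environment:
  6 × C: 2 H each → 12
  3 × C: no H
  2 × C: 3 H each → 6
  2 × C: 1 H each → 2
  2 × N: 2 H each → 4
  2 × O: no H
  1 × N (charge +1): no H
  1 × O: 1 H
  1 × O (charge -1): no H
  Total hydrogens = 25.
Molecular formula: C13H25N3O4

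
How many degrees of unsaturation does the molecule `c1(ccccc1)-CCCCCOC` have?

4

Molecular formula from the SMILES: C12H18O.
DoU = (2C + 2 + N − H − X)/2 = (2·12 + 2 + 0 − 18 − 0)/2 = 8/2 = 4.
(Structurally: 1 ring(s) + 3 π bond(s) = 4.)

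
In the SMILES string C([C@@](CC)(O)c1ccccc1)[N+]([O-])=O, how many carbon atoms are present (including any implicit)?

The symbol for carbon appears 10 times in the SMILES. Lowercase c denotes aromatic carbon and counts toward C.

10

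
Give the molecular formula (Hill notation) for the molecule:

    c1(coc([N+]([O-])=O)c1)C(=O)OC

C6H5NO5

Heavy atoms from the SMILES: 6 C, 1 N, 5 O.
Implicit hydrogens by atom environment:
  3 × O: no H
  2 × C (aromatic): 1 H each → 2
  2 × C (aromatic): no H
  1 × C: 3 H
  1 × C: no H
  1 × N (charge +1): no H
  1 × O (aromatic): no H
  1 × O (charge -1): no H
  Total hydrogens = 5.
Molecular formula: C6H5NO5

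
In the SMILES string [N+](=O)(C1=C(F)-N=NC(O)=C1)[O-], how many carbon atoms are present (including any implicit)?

The symbol for carbon appears 4 times in the SMILES.

4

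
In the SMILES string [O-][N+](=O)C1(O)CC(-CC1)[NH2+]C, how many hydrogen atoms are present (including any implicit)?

13

Hydrogens are implicit in SMILES; fill each atom to its normal valence:
  3 × C: 2 H each → 6
  1 × C: 3 H
  1 × C: 1 H
  1 × C: no H
  1 × N (charge +1): 2 H
  1 × N (charge +1): no H
  1 × O: 1 H
  1 × O: no H
  1 × O (charge -1): no H
  Total hydrogens = 13.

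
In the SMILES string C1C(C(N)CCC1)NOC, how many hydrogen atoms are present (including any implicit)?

Hydrogens are implicit in SMILES; fill each atom to its normal valence:
  4 × C: 2 H each → 8
  2 × C: 1 H each → 2
  1 × C: 3 H
  1 × N: 2 H
  1 × N: 1 H
  1 × O: no H
  Total hydrogens = 16.

16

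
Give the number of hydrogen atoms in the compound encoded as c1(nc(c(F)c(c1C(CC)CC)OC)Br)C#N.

Hydrogens are implicit in SMILES; fill each atom to its normal valence:
  5 × C (aromatic): no H
  3 × C: 3 H each → 9
  2 × C: 2 H each → 4
  1 × Br: no H
  1 × C: 1 H
  1 × C: no H
  1 × F: no H
  1 × N (aromatic): no H
  1 × N: no H
  1 × O: no H
  Total hydrogens = 14.

14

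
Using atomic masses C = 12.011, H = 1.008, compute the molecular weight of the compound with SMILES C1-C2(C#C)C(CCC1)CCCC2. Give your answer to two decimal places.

162.28

Molecular formula: C12H18.
M = 12×12.011 + 18×1.008 = 162.28 g/mol.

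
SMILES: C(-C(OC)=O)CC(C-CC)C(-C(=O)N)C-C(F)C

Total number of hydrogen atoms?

24

Hydrogens are implicit in SMILES; fill each atom to its normal valence:
  5 × C: 2 H each → 10
  3 × C: 3 H each → 9
  3 × C: 1 H each → 3
  3 × O: no H
  2 × C: no H
  1 × F: no H
  1 × N: 2 H
  Total hydrogens = 24.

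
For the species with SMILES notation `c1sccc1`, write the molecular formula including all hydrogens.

C4H4S

Heavy atoms from the SMILES: 4 C, 1 S.
Implicit hydrogens by atom environment:
  4 × C (aromatic): 1 H each → 4
  1 × S (aromatic): no H
  Total hydrogens = 4.
Molecular formula: C4H4S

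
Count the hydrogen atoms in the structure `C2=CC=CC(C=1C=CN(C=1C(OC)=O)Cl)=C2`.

10

Hydrogens are implicit in SMILES; fill each atom to its normal valence:
  7 × C (aromatic): 1 H each → 7
  3 × C (aromatic): no H
  2 × O: no H
  1 × C: 3 H
  1 × C: no H
  1 × Cl: no H
  1 × N (aromatic): no H
  Total hydrogens = 10.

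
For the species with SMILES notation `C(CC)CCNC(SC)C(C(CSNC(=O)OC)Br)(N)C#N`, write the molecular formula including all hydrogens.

Heavy atoms from the SMILES: 1 Br, 13 C, 4 N, 2 O, 2 S.
Implicit hydrogens by atom environment:
  5 × C: 2 H each → 10
  3 × C: 3 H each → 9
  3 × C: no H
  2 × C: 1 H each → 2
  2 × N: 1 H each → 2
  2 × O: no H
  2 × S: no H
  1 × Br: no H
  1 × N: 2 H
  1 × N: no H
  Total hydrogens = 25.
Molecular formula: C13H25BrN4O2S2

C13H25BrN4O2S2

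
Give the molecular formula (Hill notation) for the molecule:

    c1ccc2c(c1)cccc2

Heavy atoms from the SMILES: 10 C.
Implicit hydrogens by atom environment:
  8 × C (aromatic): 1 H each → 8
  2 × C (aromatic): no H
  Total hydrogens = 8.
Molecular formula: C10H8

C10H8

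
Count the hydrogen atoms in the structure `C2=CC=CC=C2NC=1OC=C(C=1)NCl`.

9

Hydrogens are implicit in SMILES; fill each atom to its normal valence:
  7 × C (aromatic): 1 H each → 7
  3 × C (aromatic): no H
  2 × N: 1 H each → 2
  1 × Cl: no H
  1 × O (aromatic): no H
  Total hydrogens = 9.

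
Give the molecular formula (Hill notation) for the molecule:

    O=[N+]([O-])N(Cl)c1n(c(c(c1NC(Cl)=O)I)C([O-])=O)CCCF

C9H7Cl2FIN4O5-

Heavy atoms from the SMILES: 9 C, 2 Cl, 1 F, 1 I, 4 N, 5 O.
Implicit hydrogens by atom environment:
  4 × C (aromatic): no H
  3 × C: 2 H each → 6
  3 × O: no H
  2 × C: no H
  2 × Cl: no H
  2 × O (charge -1): no H
  1 × F: no H
  1 × I: no H
  1 × N: 1 H
  1 × N (aromatic): no H
  1 × N: no H
  1 × N (charge +1): no H
  Total hydrogens = 7.
Net charge -1.
Molecular formula: C9H7Cl2FIN4O5-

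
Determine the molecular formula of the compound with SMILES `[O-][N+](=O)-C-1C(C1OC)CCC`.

C7H13NO3

Heavy atoms from the SMILES: 7 C, 1 N, 3 O.
Implicit hydrogens by atom environment:
  3 × C: 1 H each → 3
  2 × C: 3 H each → 6
  2 × C: 2 H each → 4
  2 × O: no H
  1 × N (charge +1): no H
  1 × O (charge -1): no H
  Total hydrogens = 13.
Molecular formula: C7H13NO3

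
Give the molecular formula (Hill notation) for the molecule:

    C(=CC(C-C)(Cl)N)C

Heavy atoms from the SMILES: 6 C, 1 Cl, 1 N.
Implicit hydrogens by atom environment:
  2 × C: 3 H each → 6
  2 × C: 1 H each → 2
  1 × C: 2 H
  1 × C: no H
  1 × Cl: no H
  1 × N: 2 H
  Total hydrogens = 12.
Molecular formula: C6H12ClN

C6H12ClN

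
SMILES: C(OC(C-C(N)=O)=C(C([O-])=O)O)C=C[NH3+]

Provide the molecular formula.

C8H12N2O5

Heavy atoms from the SMILES: 8 C, 2 N, 5 O.
Implicit hydrogens by atom environment:
  4 × C: no H
  3 × O: no H
  2 × C: 2 H each → 4
  2 × C: 1 H each → 2
  1 × N (charge +1): 3 H
  1 × N: 2 H
  1 × O: 1 H
  1 × O (charge -1): no H
  Total hydrogens = 12.
Molecular formula: C8H12N2O5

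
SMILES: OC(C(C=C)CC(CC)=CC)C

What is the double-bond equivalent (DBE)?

Molecular formula from the SMILES: C11H20O.
DoU = (2C + 2 + N − H − X)/2 = (2·11 + 2 + 0 − 20 − 0)/2 = 4/2 = 2.
(Structurally: 0 ring(s) + 2 π bond(s) = 2.)

2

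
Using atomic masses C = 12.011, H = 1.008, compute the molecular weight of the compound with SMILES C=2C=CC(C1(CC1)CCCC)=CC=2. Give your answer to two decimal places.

174.29

Molecular formula: C13H18.
M = 13×12.011 + 18×1.008 = 174.29 g/mol.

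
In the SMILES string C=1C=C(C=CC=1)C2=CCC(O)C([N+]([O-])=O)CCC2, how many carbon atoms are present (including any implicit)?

The symbol for carbon appears 14 times in the SMILES.

14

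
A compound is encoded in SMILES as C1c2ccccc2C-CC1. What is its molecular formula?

C10H12

Heavy atoms from the SMILES: 10 C.
Implicit hydrogens by atom environment:
  4 × C: 2 H each → 8
  4 × C (aromatic): 1 H each → 4
  2 × C (aromatic): no H
  Total hydrogens = 12.
Molecular formula: C10H12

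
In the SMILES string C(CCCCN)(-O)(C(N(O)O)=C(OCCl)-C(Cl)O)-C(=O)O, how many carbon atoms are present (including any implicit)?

10

The symbol for carbon appears 10 times in the SMILES. (Cl is a single chlorine, not C + l.)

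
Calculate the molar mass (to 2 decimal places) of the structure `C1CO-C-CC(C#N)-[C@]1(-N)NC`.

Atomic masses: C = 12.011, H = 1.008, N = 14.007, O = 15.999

169.23

Molecular formula: C8H15N3O.
M = 8×12.011 + 15×1.008 + 3×14.007 + 1×15.999 = 169.23 g/mol.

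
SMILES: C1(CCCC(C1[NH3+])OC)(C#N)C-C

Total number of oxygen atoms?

The symbol for oxygen appears 1 time in the SMILES.

1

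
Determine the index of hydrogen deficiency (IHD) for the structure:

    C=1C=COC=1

3

Molecular formula from the SMILES: C4H4O.
DoU = (2C + 2 + N − H − X)/2 = (2·4 + 2 + 0 − 4 − 0)/2 = 6/2 = 3.
(Structurally: 1 ring(s) + 2 π bond(s) = 3.)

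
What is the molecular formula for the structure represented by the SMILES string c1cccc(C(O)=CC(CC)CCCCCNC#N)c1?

C17H24N2O

Heavy atoms from the SMILES: 17 C, 2 N, 1 O.
Implicit hydrogens by atom environment:
  6 × C: 2 H each → 12
  5 × C (aromatic): 1 H each → 5
  2 × C: 1 H each → 2
  2 × C: no H
  1 × C: 3 H
  1 × C (aromatic): no H
  1 × N: 1 H
  1 × N: no H
  1 × O: 1 H
  Total hydrogens = 24.
Molecular formula: C17H24N2O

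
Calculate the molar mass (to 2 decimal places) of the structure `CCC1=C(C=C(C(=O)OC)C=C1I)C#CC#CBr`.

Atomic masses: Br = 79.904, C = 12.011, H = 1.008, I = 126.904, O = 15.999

Molecular formula: C14H10BrIO2.
M = 1×79.904 + 14×12.011 + 10×1.008 + 1×126.904 + 2×15.999 = 417.04 g/mol.

417.04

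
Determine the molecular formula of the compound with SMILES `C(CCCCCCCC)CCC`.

Heavy atoms from the SMILES: 12 C.
Implicit hydrogens by atom environment:
  10 × C: 2 H each → 20
  2 × C: 3 H each → 6
  Total hydrogens = 26.
Molecular formula: C12H26

C12H26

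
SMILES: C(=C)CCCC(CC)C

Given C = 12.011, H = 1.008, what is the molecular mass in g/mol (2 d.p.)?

Molecular formula: C9H18.
M = 9×12.011 + 18×1.008 = 126.24 g/mol.

126.24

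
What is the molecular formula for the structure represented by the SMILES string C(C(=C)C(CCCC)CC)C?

Heavy atoms from the SMILES: 11 C.
Implicit hydrogens by atom environment:
  6 × C: 2 H each → 12
  3 × C: 3 H each → 9
  1 × C: 1 H
  1 × C: no H
  Total hydrogens = 22.
Molecular formula: C11H22

C11H22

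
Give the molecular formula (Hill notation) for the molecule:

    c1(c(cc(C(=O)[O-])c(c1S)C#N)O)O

Heavy atoms from the SMILES: 8 C, 1 N, 4 O, 1 S.
Implicit hydrogens by atom environment:
  5 × C (aromatic): no H
  2 × C: no H
  2 × O: 1 H each → 2
  1 × C (aromatic): 1 H
  1 × N: no H
  1 × O: no H
  1 × O (charge -1): no H
  1 × S: 1 H
  Total hydrogens = 4.
Net charge -1.
Molecular formula: C8H4NO4S-

C8H4NO4S-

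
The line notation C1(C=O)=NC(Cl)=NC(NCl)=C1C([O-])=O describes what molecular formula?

Heavy atoms from the SMILES: 6 C, 2 Cl, 3 N, 3 O.
Implicit hydrogens by atom environment:
  4 × C (aromatic): no H
  2 × Cl: no H
  2 × N (aromatic): no H
  2 × O: no H
  1 × C: 1 H
  1 × C: no H
  1 × N: 1 H
  1 × O (charge -1): no H
  Total hydrogens = 2.
Net charge -1.
Molecular formula: C6H2Cl2N3O3-

C6H2Cl2N3O3-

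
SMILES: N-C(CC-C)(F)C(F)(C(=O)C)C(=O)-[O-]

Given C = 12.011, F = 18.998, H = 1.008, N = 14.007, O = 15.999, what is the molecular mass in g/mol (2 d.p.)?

208.18

Molecular formula: C8H12F2NO3-.
M = 8×12.011 + 2×18.998 + 12×1.008 + 1×14.007 + 3×15.999 = 208.18 g/mol.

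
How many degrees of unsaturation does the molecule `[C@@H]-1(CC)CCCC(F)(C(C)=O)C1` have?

Molecular formula from the SMILES: C10H17FO.
DoU = (2C + 2 + N − H − X)/2 = (2·10 + 2 + 0 − 17 − 1)/2 = 4/2 = 2.
(Structurally: 1 ring(s) + 1 π bond(s) = 2.)

2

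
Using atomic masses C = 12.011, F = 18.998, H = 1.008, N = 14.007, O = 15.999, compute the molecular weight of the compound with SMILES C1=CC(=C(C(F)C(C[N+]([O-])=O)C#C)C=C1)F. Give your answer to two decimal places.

225.19

Molecular formula: C11H9F2NO2.
M = 11×12.011 + 2×18.998 + 9×1.008 + 1×14.007 + 2×15.999 = 225.19 g/mol.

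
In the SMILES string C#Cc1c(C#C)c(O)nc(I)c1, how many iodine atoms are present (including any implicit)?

1

The symbol for iodine appears 1 time in the SMILES.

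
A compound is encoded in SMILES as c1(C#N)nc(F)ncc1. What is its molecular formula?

C5H2FN3

Heavy atoms from the SMILES: 5 C, 1 F, 3 N.
Implicit hydrogens by atom environment:
  2 × C (aromatic): 1 H each → 2
  2 × C (aromatic): no H
  2 × N (aromatic): no H
  1 × C: no H
  1 × F: no H
  1 × N: no H
  Total hydrogens = 2.
Molecular formula: C5H2FN3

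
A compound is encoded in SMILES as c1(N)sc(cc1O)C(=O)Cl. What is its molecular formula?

C5H4ClNO2S

Heavy atoms from the SMILES: 5 C, 1 Cl, 1 N, 2 O, 1 S.
Implicit hydrogens by atom environment:
  3 × C (aromatic): no H
  1 × C (aromatic): 1 H
  1 × C: no H
  1 × Cl: no H
  1 × N: 2 H
  1 × O: 1 H
  1 × O: no H
  1 × S (aromatic): no H
  Total hydrogens = 4.
Molecular formula: C5H4ClNO2S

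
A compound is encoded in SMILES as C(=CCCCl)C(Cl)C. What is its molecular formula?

Heavy atoms from the SMILES: 6 C, 2 Cl.
Implicit hydrogens by atom environment:
  3 × C: 1 H each → 3
  2 × C: 2 H each → 4
  2 × Cl: no H
  1 × C: 3 H
  Total hydrogens = 10.
Molecular formula: C6H10Cl2

C6H10Cl2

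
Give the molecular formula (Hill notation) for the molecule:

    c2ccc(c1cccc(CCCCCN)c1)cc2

C17H21N

Heavy atoms from the SMILES: 17 C, 1 N.
Implicit hydrogens by atom environment:
  9 × C (aromatic): 1 H each → 9
  5 × C: 2 H each → 10
  3 × C (aromatic): no H
  1 × N: 2 H
  Total hydrogens = 21.
Molecular formula: C17H21N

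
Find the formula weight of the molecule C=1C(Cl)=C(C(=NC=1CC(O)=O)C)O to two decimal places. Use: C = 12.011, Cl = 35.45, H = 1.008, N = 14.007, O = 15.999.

Molecular formula: C8H8ClNO3.
M = 8×12.011 + 1×35.45 + 8×1.008 + 1×14.007 + 3×15.999 = 201.61 g/mol.

201.61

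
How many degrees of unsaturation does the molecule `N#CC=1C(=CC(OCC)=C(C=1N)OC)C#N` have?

Molecular formula from the SMILES: C11H11N3O2.
DoU = (2C + 2 + N − H − X)/2 = (2·11 + 2 + 3 − 11 − 0)/2 = 16/2 = 8.
(Structurally: 1 ring(s) + 7 π bond(s) = 8.)

8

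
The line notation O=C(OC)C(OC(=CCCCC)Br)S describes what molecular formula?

C9H15BrO3S

Heavy atoms from the SMILES: 1 Br, 9 C, 3 O, 1 S.
Implicit hydrogens by atom environment:
  3 × C: 2 H each → 6
  3 × O: no H
  2 × C: 3 H each → 6
  2 × C: 1 H each → 2
  2 × C: no H
  1 × Br: no H
  1 × S: 1 H
  Total hydrogens = 15.
Molecular formula: C9H15BrO3S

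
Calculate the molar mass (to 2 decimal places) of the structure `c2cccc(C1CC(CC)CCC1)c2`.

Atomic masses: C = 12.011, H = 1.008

Molecular formula: C14H20.
M = 14×12.011 + 20×1.008 = 188.31 g/mol.

188.31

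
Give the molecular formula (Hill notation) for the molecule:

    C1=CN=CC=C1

C5H5N

Heavy atoms from the SMILES: 5 C, 1 N.
Implicit hydrogens by atom environment:
  5 × C (aromatic): 1 H each → 5
  1 × N (aromatic): no H
  Total hydrogens = 5.
Molecular formula: C5H5N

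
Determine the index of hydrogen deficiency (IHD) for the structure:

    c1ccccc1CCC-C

Molecular formula from the SMILES: C10H14.
DoU = (2C + 2 + N − H − X)/2 = (2·10 + 2 + 0 − 14 − 0)/2 = 8/2 = 4.
(Structurally: 1 ring(s) + 3 π bond(s) = 4.)

4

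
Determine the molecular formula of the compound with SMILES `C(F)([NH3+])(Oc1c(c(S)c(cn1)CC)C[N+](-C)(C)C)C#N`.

[C13H21FN4OS]2+

Heavy atoms from the SMILES: 13 C, 1 F, 4 N, 1 O, 1 S.
Implicit hydrogens by atom environment:
  4 × C: 3 H each → 12
  4 × C (aromatic): no H
  2 × C: 2 H each → 4
  2 × C: no H
  1 × C (aromatic): 1 H
  1 × F: no H
  1 × N (charge +1): 3 H
  1 × N (aromatic): no H
  1 × N (charge +1): no H
  1 × N: no H
  1 × O: no H
  1 × S: 1 H
  Total hydrogens = 21.
Net charge +2.
Molecular formula: [C13H21FN4OS]2+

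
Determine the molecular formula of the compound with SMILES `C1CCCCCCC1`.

C8H16

Heavy atoms from the SMILES: 8 C.
Implicit hydrogens by atom environment:
  8 × C: 2 H each → 16
  Total hydrogens = 16.
Molecular formula: C8H16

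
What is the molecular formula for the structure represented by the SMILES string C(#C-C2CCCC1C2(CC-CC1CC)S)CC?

Heavy atoms from the SMILES: 16 C, 1 S.
Implicit hydrogens by atom environment:
  8 × C: 2 H each → 16
  3 × C: 1 H each → 3
  3 × C: no H
  2 × C: 3 H each → 6
  1 × S: 1 H
  Total hydrogens = 26.
Molecular formula: C16H26S

C16H26S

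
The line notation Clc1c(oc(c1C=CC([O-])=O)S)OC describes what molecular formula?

Heavy atoms from the SMILES: 8 C, 1 Cl, 4 O, 1 S.
Implicit hydrogens by atom environment:
  4 × C (aromatic): no H
  2 × C: 1 H each → 2
  2 × O: no H
  1 × C: 3 H
  1 × C: no H
  1 × Cl: no H
  1 × O (aromatic): no H
  1 × O (charge -1): no H
  1 × S: 1 H
  Total hydrogens = 6.
Net charge -1.
Molecular formula: C8H6ClO4S-

C8H6ClO4S-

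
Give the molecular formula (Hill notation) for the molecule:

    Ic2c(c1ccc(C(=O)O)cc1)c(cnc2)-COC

C14H12INO3

Heavy atoms from the SMILES: 14 C, 1 I, 1 N, 3 O.
Implicit hydrogens by atom environment:
  6 × C (aromatic): 1 H each → 6
  5 × C (aromatic): no H
  2 × O: no H
  1 × C: 3 H
  1 × C: 2 H
  1 × C: no H
  1 × I: no H
  1 × N (aromatic): no H
  1 × O: 1 H
  Total hydrogens = 12.
Molecular formula: C14H12INO3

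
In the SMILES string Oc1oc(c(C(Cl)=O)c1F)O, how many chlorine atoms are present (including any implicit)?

The symbol for chlorine appears 1 time in the SMILES.

1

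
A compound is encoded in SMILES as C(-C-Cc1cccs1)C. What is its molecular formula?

Heavy atoms from the SMILES: 8 C, 1 S.
Implicit hydrogens by atom environment:
  3 × C: 2 H each → 6
  3 × C (aromatic): 1 H each → 3
  1 × C: 3 H
  1 × C (aromatic): no H
  1 × S (aromatic): no H
  Total hydrogens = 12.
Molecular formula: C8H12S

C8H12S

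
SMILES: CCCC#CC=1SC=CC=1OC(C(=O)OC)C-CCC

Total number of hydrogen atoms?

22

Hydrogens are implicit in SMILES; fill each atom to its normal valence:
  5 × C: 2 H each → 10
  3 × C: 3 H each → 9
  3 × C: no H
  3 × O: no H
  2 × C (aromatic): 1 H each → 2
  2 × C (aromatic): no H
  1 × C: 1 H
  1 × S (aromatic): no H
  Total hydrogens = 22.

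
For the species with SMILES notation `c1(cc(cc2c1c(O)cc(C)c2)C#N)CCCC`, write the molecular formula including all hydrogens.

Heavy atoms from the SMILES: 16 C, 1 N, 1 O.
Implicit hydrogens by atom environment:
  6 × C (aromatic): no H
  4 × C (aromatic): 1 H each → 4
  3 × C: 2 H each → 6
  2 × C: 3 H each → 6
  1 × C: no H
  1 × N: no H
  1 × O: 1 H
  Total hydrogens = 17.
Molecular formula: C16H17NO

C16H17NO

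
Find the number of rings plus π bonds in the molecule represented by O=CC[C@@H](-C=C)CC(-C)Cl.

2

Molecular formula from the SMILES: C8H13ClO.
DoU = (2C + 2 + N − H − X)/2 = (2·8 + 2 + 0 − 13 − 1)/2 = 4/2 = 2.
(Structurally: 0 ring(s) + 2 π bond(s) = 2.)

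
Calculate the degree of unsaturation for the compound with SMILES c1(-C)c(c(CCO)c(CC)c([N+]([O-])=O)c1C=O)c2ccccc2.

10

Molecular formula from the SMILES: C18H19NO4.
DoU = (2C + 2 + N − H − X)/2 = (2·18 + 2 + 1 − 19 − 0)/2 = 20/2 = 10.
(Structurally: 2 ring(s) + 8 π bond(s) = 10.)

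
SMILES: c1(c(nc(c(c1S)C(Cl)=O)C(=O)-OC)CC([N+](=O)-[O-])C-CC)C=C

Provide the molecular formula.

Heavy atoms from the SMILES: 15 C, 1 Cl, 2 N, 5 O, 1 S.
Implicit hydrogens by atom environment:
  5 × C (aromatic): no H
  4 × C: 2 H each → 8
  4 × O: no H
  2 × C: 3 H each → 6
  2 × C: 1 H each → 2
  2 × C: no H
  1 × Cl: no H
  1 × N (aromatic): no H
  1 × N (charge +1): no H
  1 × O (charge -1): no H
  1 × S: 1 H
  Total hydrogens = 17.
Molecular formula: C15H17ClN2O5S

C15H17ClN2O5S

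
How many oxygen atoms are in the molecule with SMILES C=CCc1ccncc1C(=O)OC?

2

The symbol for oxygen appears 2 times in the SMILES.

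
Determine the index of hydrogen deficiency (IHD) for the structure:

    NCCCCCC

Molecular formula from the SMILES: C6H15N.
DoU = (2C + 2 + N − H − X)/2 = (2·6 + 2 + 1 − 15 − 0)/2 = 0/2 = 0.
(Structurally: 0 ring(s) + 0 π bond(s) = 0.)

0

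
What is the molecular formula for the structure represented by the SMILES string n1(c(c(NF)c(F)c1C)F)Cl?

Heavy atoms from the SMILES: 5 C, 1 Cl, 3 F, 2 N.
Implicit hydrogens by atom environment:
  4 × C (aromatic): no H
  3 × F: no H
  1 × C: 3 H
  1 × Cl: no H
  1 × N: 1 H
  1 × N (aromatic): no H
  Total hydrogens = 4.
Molecular formula: C5H4ClF3N2

C5H4ClF3N2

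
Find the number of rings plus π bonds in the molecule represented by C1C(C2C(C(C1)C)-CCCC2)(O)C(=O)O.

3

Molecular formula from the SMILES: C12H20O3.
DoU = (2C + 2 + N − H − X)/2 = (2·12 + 2 + 0 − 20 − 0)/2 = 6/2 = 3.
(Structurally: 2 ring(s) + 1 π bond(s) = 3.)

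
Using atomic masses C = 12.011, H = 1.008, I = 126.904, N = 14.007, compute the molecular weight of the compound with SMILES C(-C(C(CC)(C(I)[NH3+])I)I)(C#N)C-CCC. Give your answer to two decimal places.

561.01

Molecular formula: C11H20I3N2+.
M = 11×12.011 + 20×1.008 + 3×126.904 + 2×14.007 = 561.01 g/mol.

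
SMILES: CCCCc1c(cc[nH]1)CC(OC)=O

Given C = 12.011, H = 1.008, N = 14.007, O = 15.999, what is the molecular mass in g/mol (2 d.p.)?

195.26

Molecular formula: C11H17NO2.
M = 11×12.011 + 17×1.008 + 1×14.007 + 2×15.999 = 195.26 g/mol.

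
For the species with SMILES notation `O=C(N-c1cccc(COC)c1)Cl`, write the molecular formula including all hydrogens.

Heavy atoms from the SMILES: 9 C, 1 Cl, 1 N, 2 O.
Implicit hydrogens by atom environment:
  4 × C (aromatic): 1 H each → 4
  2 × C (aromatic): no H
  2 × O: no H
  1 × C: 3 H
  1 × C: 2 H
  1 × C: no H
  1 × Cl: no H
  1 × N: 1 H
  Total hydrogens = 10.
Molecular formula: C9H10ClNO2

C9H10ClNO2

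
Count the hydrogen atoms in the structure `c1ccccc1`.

6

Hydrogens are implicit in SMILES; fill each atom to its normal valence:
  6 × C (aromatic): 1 H each → 6
  Total hydrogens = 6.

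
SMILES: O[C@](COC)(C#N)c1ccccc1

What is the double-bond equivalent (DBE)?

6

Molecular formula from the SMILES: C10H11NO2.
DoU = (2C + 2 + N − H − X)/2 = (2·10 + 2 + 1 − 11 − 0)/2 = 12/2 = 6.
(Structurally: 1 ring(s) + 5 π bond(s) = 6.)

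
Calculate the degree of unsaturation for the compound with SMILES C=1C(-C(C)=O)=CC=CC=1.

Molecular formula from the SMILES: C8H8O.
DoU = (2C + 2 + N − H − X)/2 = (2·8 + 2 + 0 − 8 − 0)/2 = 10/2 = 5.
(Structurally: 1 ring(s) + 4 π bond(s) = 5.)

5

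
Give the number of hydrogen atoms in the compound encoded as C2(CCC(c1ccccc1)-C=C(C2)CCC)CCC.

Hydrogens are implicit in SMILES; fill each atom to its normal valence:
  7 × C: 2 H each → 14
  5 × C (aromatic): 1 H each → 5
  3 × C: 1 H each → 3
  2 × C: 3 H each → 6
  1 × C: no H
  1 × C (aromatic): no H
  Total hydrogens = 28.

28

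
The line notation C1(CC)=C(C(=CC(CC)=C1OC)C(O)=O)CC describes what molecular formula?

C14H20O3

Heavy atoms from the SMILES: 14 C, 3 O.
Implicit hydrogens by atom environment:
  5 × C (aromatic): no H
  4 × C: 3 H each → 12
  3 × C: 2 H each → 6
  2 × O: no H
  1 × C (aromatic): 1 H
  1 × C: no H
  1 × O: 1 H
  Total hydrogens = 20.
Molecular formula: C14H20O3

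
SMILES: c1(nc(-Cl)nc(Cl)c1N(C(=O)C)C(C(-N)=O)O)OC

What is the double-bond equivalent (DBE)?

Molecular formula from the SMILES: C9H10Cl2N4O4.
DoU = (2C + 2 + N − H − X)/2 = (2·9 + 2 + 4 − 10 − 2)/2 = 12/2 = 6.
(Structurally: 1 ring(s) + 5 π bond(s) = 6.)

6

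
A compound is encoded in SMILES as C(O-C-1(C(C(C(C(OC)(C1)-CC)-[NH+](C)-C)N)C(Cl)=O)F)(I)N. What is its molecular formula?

C13H25ClFIN3O3+

Heavy atoms from the SMILES: 13 C, 1 Cl, 1 F, 1 I, 3 N, 3 O.
Implicit hydrogens by atom environment:
  4 × C: 3 H each → 12
  4 × C: 1 H each → 4
  3 × C: no H
  3 × O: no H
  2 × C: 2 H each → 4
  2 × N: 2 H each → 4
  1 × Cl: no H
  1 × F: no H
  1 × I: no H
  1 × N (charge +1): 1 H
  Total hydrogens = 25.
Net charge +1.
Molecular formula: C13H25ClFIN3O3+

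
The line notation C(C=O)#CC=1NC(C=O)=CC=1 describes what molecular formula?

Heavy atoms from the SMILES: 8 C, 1 N, 2 O.
Implicit hydrogens by atom environment:
  2 × C (aromatic): 1 H each → 2
  2 × C: 1 H each → 2
  2 × C (aromatic): no H
  2 × C: no H
  2 × O: no H
  1 × N (aromatic): 1 H
  Total hydrogens = 5.
Molecular formula: C8H5NO2

C8H5NO2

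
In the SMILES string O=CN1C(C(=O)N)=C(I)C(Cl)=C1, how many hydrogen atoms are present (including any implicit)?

4

Hydrogens are implicit in SMILES; fill each atom to its normal valence:
  3 × C (aromatic): no H
  2 × O: no H
  1 × C (aromatic): 1 H
  1 × C: 1 H
  1 × C: no H
  1 × Cl: no H
  1 × I: no H
  1 × N: 2 H
  1 × N (aromatic): no H
  Total hydrogens = 4.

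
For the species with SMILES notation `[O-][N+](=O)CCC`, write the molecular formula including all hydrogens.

Heavy atoms from the SMILES: 3 C, 1 N, 2 O.
Implicit hydrogens by atom environment:
  2 × C: 2 H each → 4
  1 × C: 3 H
  1 × N (charge +1): no H
  1 × O: no H
  1 × O (charge -1): no H
  Total hydrogens = 7.
Molecular formula: C3H7NO2

C3H7NO2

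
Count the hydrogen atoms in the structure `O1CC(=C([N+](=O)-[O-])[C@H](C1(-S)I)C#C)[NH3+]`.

8

Hydrogens are implicit in SMILES; fill each atom to its normal valence:
  4 × C: no H
  2 × C: 1 H each → 2
  2 × O: no H
  1 × C: 2 H
  1 × I: no H
  1 × N (charge +1): 3 H
  1 × N (charge +1): no H
  1 × O (charge -1): no H
  1 × S: 1 H
  Total hydrogens = 8.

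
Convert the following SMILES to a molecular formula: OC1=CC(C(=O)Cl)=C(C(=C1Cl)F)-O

C7H3Cl2FO3

Heavy atoms from the SMILES: 7 C, 2 Cl, 1 F, 3 O.
Implicit hydrogens by atom environment:
  5 × C (aromatic): no H
  2 × Cl: no H
  2 × O: 1 H each → 2
  1 × C (aromatic): 1 H
  1 × C: no H
  1 × F: no H
  1 × O: no H
  Total hydrogens = 3.
Molecular formula: C7H3Cl2FO3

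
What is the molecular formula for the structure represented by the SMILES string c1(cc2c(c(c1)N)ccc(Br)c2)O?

C10H8BrNO

Heavy atoms from the SMILES: 1 Br, 10 C, 1 N, 1 O.
Implicit hydrogens by atom environment:
  5 × C (aromatic): 1 H each → 5
  5 × C (aromatic): no H
  1 × Br: no H
  1 × N: 2 H
  1 × O: 1 H
  Total hydrogens = 8.
Molecular formula: C10H8BrNO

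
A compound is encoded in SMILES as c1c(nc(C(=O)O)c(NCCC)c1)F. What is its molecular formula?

C9H11FN2O2

Heavy atoms from the SMILES: 9 C, 1 F, 2 N, 2 O.
Implicit hydrogens by atom environment:
  3 × C (aromatic): no H
  2 × C: 2 H each → 4
  2 × C (aromatic): 1 H each → 2
  1 × C: 3 H
  1 × C: no H
  1 × F: no H
  1 × N: 1 H
  1 × N (aromatic): no H
  1 × O: 1 H
  1 × O: no H
  Total hydrogens = 11.
Molecular formula: C9H11FN2O2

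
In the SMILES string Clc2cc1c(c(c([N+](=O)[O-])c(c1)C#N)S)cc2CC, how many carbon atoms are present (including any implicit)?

The symbol for carbon appears 13 times in the SMILES. Lowercase c denotes aromatic carbon and counts toward C.

13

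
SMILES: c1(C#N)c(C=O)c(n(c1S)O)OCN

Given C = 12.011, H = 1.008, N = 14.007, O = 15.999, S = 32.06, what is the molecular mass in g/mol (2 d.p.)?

Molecular formula: C7H7N3O3S.
M = 7×12.011 + 7×1.008 + 3×14.007 + 3×15.999 + 1×32.06 = 213.21 g/mol.

213.21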